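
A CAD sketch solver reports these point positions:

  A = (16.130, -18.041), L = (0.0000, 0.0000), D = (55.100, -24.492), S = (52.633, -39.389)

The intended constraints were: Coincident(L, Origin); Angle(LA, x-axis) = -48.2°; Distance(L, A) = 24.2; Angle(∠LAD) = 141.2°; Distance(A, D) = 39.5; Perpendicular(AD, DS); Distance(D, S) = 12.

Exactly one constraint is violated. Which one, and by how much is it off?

Distance(D, S) = 12 — off by 3.10.

L = (0.00, 0.00) ✓; LA at -48.20° ✓; |LA| = 24.20 ✓; ∠LAD = 141.2° ✓; |AD| = 39.50 ✓; ∠(AD, DS) = 90.00° ✓; |DS| = 15.10 ✗.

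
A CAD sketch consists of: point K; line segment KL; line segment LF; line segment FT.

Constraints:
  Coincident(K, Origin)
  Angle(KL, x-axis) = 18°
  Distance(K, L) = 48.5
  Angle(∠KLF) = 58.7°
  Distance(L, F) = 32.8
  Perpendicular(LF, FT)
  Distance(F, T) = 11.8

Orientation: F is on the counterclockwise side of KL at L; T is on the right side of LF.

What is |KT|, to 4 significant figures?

53.78

K is at the origin; KL runs at 18.0° with length 48.5, so L = 48.5·(cos 18.0°, sin 18.0°) = (46.13, 14.99). ∠KLF = 58.7°, so LF runs at 18.0° + (180° − 58.7°) = 139.3° from the x-axis; with |LF| = 32.8, F = L + 32.8·(cos 139.3°, sin 139.3°) = (21.26, 36.38). The perpendicularity gives FT at right angles to LF; with |FT| = 11.8 on the right of LF, T = F + 11.8·(0.6521, 0.7581) = (28.95, 45.32). Then |KT| = |T − K| = 53.78.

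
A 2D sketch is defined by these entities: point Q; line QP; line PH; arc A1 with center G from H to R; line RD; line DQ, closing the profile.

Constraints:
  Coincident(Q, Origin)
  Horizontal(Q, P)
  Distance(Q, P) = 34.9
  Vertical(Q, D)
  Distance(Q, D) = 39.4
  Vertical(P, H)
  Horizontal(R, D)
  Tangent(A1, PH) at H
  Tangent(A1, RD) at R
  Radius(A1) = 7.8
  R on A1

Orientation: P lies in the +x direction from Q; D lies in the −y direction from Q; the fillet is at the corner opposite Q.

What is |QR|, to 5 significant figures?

47.820

The virtual corner opposite Q is at (34.900, -39.400). A1 meets PH tangentially, so GH is at right angles to PH and since A1 is tangent to RD there, GR ⟂ RD, with radius 7.8, so the center G sits 7.8 in from both sides at G = (27.100, -31.600). That places the tangent points at H = (34.900, -31.600) on PH and R = (27.100, -39.400) on RD. Then |QR| = |R − Q| = 47.820.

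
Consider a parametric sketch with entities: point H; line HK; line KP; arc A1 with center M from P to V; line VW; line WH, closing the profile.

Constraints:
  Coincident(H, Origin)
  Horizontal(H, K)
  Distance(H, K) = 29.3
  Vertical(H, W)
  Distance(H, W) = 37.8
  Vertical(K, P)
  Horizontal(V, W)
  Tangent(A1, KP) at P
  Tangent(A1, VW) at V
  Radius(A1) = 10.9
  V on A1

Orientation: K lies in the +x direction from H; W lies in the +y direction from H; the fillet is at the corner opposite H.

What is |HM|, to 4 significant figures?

32.59

H is at the origin; HK is horizontal with |HK| = 29.3 and K on the +x side, so K = (29.30, 0.000). H and W share the same x with |HW| = 37.8 and W on the +y side, so W = (0.000, 37.80). The virtual corner opposite H is at (29.30, 37.80). Since A1 is tangent to KP there, MP ⟂ KP and A1 meets VW tangentially, so MV is at right angles to VW, with radius 10.9, so the center M sits 10.9 in from both sides at M = (18.40, 26.90). Then |HM| = |M − H| = 32.59.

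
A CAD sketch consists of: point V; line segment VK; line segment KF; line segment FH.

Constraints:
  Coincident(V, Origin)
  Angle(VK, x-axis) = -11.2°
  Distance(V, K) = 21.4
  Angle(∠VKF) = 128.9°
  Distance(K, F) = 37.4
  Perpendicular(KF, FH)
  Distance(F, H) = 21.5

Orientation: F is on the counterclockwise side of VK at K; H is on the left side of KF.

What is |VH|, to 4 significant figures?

51.07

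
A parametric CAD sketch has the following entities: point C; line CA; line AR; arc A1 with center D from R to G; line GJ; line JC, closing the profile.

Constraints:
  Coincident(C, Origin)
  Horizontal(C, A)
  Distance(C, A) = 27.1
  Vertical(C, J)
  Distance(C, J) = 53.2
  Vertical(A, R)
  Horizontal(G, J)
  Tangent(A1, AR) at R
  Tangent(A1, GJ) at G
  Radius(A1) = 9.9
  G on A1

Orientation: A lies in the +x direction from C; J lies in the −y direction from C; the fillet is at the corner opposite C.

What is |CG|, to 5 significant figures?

55.911

C is at the origin; C and A share the same y with |CA| = 27.1 and A on the +x side, so A = (27.100, 0.0000). CJ is vertical with |CJ| = 53.2 and J on the −y side, so J = (0.0000, -53.200). The virtual corner opposite C is at (27.100, -53.200). A1 meets AR tangentially, so DR is at right angles to AR and since A1 is tangent to GJ there, DG ⟂ GJ, with radius 9.9, so the center D sits 9.9 in from both sides at D = (17.200, -43.300). That places the tangent points at R = (27.100, -43.300) on AR and G = (17.200, -53.200) on GJ. Then |CG| = |G − C| = 55.911.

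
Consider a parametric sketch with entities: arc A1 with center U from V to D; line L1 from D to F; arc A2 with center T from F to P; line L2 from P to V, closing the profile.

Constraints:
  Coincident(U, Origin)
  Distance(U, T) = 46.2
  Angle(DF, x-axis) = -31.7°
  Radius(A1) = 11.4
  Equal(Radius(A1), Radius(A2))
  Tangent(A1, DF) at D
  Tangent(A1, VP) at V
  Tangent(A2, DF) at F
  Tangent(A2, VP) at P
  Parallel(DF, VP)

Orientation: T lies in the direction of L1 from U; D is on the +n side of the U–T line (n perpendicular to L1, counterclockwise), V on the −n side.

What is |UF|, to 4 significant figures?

47.59

Tangency of A1 to both parallel lines with radius 11.4 puts D and V at U ± 11.4·n: D = (5.990, 9.699), V = (-5.990, -9.699). Equal radii place F and P the same way about T: F = T + 11.4·n = (45.30, -14.58), P = T − 11.4·n = (33.32, -33.98). Then |UF| = |F − U| = 47.59.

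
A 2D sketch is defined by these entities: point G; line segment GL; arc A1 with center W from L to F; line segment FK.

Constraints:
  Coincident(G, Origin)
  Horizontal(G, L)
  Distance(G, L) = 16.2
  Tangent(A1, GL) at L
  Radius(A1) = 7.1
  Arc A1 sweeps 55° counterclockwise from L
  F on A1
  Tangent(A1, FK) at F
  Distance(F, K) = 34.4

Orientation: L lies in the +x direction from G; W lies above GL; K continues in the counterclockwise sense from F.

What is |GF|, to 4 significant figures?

22.22

G is at the origin; G and L share the same y with |GL| = 16.2 and L on the +x side, so L = (16.20, 0.000). Tangency of A1 to GL means the radius WL is perpendicular to GL, so W = L + (0, 7.1) = (16.20, 7.100). On A1, L sits at bearing -90° from W; a 55° counterclockwise sweep puts F at bearing -35°, so F = W + 7.1·(cos -35°, sin -35°) = (22.02, 3.028). Then |GF| = |F − G| = 22.22.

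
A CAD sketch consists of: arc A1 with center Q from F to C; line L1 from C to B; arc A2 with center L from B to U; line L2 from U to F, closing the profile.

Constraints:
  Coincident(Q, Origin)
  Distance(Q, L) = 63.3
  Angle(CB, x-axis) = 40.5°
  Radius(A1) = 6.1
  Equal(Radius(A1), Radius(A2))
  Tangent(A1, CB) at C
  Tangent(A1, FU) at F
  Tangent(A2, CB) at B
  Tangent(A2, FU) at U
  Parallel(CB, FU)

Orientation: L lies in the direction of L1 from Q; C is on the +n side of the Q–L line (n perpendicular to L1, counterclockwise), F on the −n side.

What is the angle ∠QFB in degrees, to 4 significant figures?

79.09°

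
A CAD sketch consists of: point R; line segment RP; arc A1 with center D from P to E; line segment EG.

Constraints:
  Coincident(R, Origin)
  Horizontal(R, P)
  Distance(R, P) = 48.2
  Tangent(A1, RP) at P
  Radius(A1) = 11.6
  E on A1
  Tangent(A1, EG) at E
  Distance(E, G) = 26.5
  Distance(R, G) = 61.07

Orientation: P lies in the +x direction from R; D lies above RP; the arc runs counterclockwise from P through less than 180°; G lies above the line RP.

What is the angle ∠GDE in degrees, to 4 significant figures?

66.36°

R is at the origin; R and P share the same y with |RP| = 48.2 and P on the +x side, so P = (48.20, 0.000). The tangent condition forces DP to be normal to RP, so D = P + (0, 11.6) = (48.20, 11.60). Since DE ⟂ EG (tangency), |DG| = √(11.6² + 26.5²) = 28.93 regardless of where E sits on A1. So G lies on both circle(R, 61.07) and circle(D, 28.93); the above-RP intersection is G = (45.77, 40.43). E is the foot of the tangent from G: E = (58.40, 17.13).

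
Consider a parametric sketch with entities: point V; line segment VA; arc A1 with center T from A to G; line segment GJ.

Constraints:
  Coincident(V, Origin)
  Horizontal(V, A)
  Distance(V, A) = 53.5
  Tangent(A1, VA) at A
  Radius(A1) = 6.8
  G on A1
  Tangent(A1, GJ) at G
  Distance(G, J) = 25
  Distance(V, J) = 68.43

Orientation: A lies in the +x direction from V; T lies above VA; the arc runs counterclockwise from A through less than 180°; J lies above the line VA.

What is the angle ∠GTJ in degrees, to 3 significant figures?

74.8°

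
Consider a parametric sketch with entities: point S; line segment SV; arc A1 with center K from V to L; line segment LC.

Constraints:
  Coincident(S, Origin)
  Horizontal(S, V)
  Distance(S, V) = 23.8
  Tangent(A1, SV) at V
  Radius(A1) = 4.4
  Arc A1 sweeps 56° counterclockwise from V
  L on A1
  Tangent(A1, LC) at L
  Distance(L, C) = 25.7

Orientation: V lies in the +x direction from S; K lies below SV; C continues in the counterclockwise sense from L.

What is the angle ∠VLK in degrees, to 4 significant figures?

62.00°

The tangent condition forces KV to be normal to SV, so K = V + (0, -4.4) = (23.80, -4.400). On A1, V sits at bearing 90° from K; a 56° counterclockwise sweep puts L at bearing 146°, so L = K + 4.4·(cos 146°, sin 146°) = (20.15, -1.940). Then cos ∠VLK = LV·LK / (|LV||LK|), giving 62.00°.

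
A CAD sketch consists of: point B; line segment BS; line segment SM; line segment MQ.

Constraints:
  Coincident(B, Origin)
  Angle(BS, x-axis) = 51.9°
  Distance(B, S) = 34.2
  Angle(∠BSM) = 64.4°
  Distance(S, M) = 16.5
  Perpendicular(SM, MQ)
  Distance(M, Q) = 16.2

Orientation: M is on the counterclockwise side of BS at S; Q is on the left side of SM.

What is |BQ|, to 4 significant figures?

14.74

B is at the origin; BS runs at 51.9° with length 34.2, so S = 34.2·(cos 51.9°, sin 51.9°) = (21.10, 26.91). ∠BSM = 64.4°, so SM runs at 51.9° + (180° − 64.4°) = 167.5° from the x-axis; with |SM| = 16.5, M = S + 16.5·(cos 167.5°, sin 167.5°) = (4.994, 30.48). SM ⟂ MQ; with |MQ| = 16.2 on the left of SM, Q = M + 16.2·(-0.2164, -0.9763) = (1.487, 14.67). Then |BQ| = |Q − B| = 14.74.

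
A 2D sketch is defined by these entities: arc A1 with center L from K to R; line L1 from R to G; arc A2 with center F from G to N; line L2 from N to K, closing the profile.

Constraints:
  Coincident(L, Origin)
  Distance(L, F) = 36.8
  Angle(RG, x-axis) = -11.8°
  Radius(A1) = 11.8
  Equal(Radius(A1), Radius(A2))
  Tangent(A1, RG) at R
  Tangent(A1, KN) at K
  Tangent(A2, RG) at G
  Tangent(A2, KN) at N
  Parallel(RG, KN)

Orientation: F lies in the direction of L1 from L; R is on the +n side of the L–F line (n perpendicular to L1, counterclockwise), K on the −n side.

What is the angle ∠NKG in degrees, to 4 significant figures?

32.67°

The slot axis is L1's direction at -11.8°, so u = (cos -11.8°, sin -11.8°) = (0.9789, -0.2045) and n = (−sin -11.8°, cos -11.8°) = (0.2045, 0.9789). L is at the origin and F lies 36.8 along u from L, so F = 36.8·u = (36.02, -7.525). Tangency of A1 to both parallel lines with radius 11.8 puts R and K at L ± 11.8·n: R = (2.413, 11.55), K = (-2.413, -11.55). Equal radii place G and N the same way about F: G = F + 11.8·n = (38.44, 4.025), N = F − 11.8·n = (33.61, -19.08). Then cos ∠NKG = KN·KG / (|KN||KG|), giving 32.67°.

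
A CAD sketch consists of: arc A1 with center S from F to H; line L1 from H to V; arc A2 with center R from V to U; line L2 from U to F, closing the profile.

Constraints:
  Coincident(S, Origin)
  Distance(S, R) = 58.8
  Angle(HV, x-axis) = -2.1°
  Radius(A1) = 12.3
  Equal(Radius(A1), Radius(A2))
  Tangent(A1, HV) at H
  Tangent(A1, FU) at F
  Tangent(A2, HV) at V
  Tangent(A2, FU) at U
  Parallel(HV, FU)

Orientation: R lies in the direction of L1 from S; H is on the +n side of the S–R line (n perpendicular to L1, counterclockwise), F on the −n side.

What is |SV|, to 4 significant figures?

60.07

The slot axis is L1's direction at -2.1°, so u = (cos -2.1°, sin -2.1°) = (0.9993, -0.03664) and n = (−sin -2.1°, cos -2.1°) = (0.03664, 0.9993). S is at the origin and R lies 58.8 along u from S, so R = 58.8·u = (58.76, -2.155). Tangency of A1 to both parallel lines with radius 12.3 puts H and F at S ± 12.3·n: H = (0.4507, 12.29), F = (-0.4507, -12.29). Equal radii place V and U the same way about R: V = R + 12.3·n = (59.21, 10.14), U = R − 12.3·n = (58.31, -14.45). Then |SV| = |V − S| = 60.07.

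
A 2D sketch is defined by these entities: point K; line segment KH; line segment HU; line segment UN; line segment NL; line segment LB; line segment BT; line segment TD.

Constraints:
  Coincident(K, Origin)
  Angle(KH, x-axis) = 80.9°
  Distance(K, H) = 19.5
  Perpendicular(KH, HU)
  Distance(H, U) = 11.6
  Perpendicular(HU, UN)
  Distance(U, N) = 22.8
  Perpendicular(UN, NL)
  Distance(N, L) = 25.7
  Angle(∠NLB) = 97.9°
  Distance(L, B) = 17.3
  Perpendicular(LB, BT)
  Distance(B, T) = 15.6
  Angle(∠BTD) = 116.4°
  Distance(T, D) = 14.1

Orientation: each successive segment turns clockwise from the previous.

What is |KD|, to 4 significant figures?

8.164

K is at the origin; KH runs at 80.9° with length 19.5, so H = (3.084, 19.25). The perpendicularity gives HU at right angles to KH, so HU runs at -9.100°; with |HU| = 11.6, U = (14.54, 17.42). The perpendicularity gives UN at right angles to HU, so UN runs at -99.10°; with |UN| = 22.8, N = (10.93, -5.093). UN ⟂ NL, so NL runs at 170.9°; with |NL| = 25.7, L = (-14.44, -1.028). ∠NLB = 97.9° gives LB at 88.80° from the x-axis; with |LB| = 17.3, B = (-14.08, 16.27). LB ⟂ BT, so BT runs at -1.200°; with |BT| = 15.6, T = (1.514, 15.94). ∠BTD = 116.4° gives TD at -64.80° from the x-axis; with |TD| = 14.1, D = (7.518, 3.183). Then |KD| = |D − K| = 8.164.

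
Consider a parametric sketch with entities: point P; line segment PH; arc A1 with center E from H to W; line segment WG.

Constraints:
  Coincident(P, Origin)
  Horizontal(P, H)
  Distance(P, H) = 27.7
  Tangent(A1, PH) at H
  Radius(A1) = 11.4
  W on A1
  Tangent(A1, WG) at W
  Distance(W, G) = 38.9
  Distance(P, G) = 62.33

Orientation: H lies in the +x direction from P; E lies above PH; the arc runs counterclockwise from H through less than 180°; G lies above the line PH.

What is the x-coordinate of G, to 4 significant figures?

35.61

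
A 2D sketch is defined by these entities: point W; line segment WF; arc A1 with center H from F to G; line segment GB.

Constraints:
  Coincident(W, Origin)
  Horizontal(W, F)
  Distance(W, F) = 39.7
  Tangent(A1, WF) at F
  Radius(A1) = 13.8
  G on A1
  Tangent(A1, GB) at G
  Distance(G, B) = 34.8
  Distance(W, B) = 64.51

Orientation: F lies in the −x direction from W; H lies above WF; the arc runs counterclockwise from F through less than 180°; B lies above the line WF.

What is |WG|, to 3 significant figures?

32.7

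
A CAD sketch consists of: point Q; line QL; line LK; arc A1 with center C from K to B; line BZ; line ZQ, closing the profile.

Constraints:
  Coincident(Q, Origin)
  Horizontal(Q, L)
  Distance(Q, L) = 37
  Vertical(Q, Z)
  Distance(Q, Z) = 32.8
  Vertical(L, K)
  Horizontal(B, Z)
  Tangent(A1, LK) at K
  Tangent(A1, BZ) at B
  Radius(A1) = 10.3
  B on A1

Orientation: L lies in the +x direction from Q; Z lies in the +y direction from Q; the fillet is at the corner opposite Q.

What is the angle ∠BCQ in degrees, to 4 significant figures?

130.1°

Q is at the origin; QL is horizontal with |QL| = 37.0 and L on the +x side, so L = (37.00, 0.000). QZ is vertical with |QZ| = 32.8 and Z on the +y side, so Z = (0.000, 32.80). The virtual corner opposite Q is at (37.00, 32.80). Tangency of A1 to LK means the radius CK is perpendicular to LK and since A1 is tangent to BZ there, CB ⟂ BZ, with radius 10.3, so the center C sits 10.3 in from both sides at C = (26.70, 22.50). That places the tangent points at K = (37.00, 22.50) on LK and B = (26.70, 32.80) on BZ. Then cos ∠BCQ = CB·CQ / (|CB||CQ|), giving 130.1°.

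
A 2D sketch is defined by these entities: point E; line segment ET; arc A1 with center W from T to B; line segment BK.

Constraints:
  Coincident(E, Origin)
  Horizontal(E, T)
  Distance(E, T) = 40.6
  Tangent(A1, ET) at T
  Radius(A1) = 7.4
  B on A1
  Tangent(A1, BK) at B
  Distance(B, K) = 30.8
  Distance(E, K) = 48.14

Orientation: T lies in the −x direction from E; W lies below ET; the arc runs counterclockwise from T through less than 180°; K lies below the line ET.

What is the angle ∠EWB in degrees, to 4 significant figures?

157.9°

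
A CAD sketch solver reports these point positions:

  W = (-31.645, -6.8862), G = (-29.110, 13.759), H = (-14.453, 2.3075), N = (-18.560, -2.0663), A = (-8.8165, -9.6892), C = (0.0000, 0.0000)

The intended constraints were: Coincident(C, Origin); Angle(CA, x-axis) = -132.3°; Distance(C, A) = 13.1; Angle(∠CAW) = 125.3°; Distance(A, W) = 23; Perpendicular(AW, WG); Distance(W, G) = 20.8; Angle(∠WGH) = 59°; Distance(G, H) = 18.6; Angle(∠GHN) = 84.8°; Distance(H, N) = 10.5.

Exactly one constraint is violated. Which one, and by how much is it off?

Distance(H, N) = 10.5 — off by 4.50.

C = (0.00, 0.00) ✓; CA at -132.3° ✓; |CA| = 13.10 ✓; ∠CAW = 125.3° ✓; |AW| = 23.00 ✓; ∠(AW, WG) = 90.00° ✓; |WG| = 20.80 ✓; ∠WGH = 59.00° ✓; |GH| = 18.60 ✓; ∠GHN = 84.80° ✓; |HN| = 6.000 ✗.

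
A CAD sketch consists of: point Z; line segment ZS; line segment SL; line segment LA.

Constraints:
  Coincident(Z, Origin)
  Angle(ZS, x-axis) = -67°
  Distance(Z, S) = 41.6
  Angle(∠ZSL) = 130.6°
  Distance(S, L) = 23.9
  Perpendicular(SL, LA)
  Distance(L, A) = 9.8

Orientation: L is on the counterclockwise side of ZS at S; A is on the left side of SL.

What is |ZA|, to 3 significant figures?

55.4

∠ZSL = 130.6°, so SL runs at -67.0° + (180° − 130.6°) = -17.6° from the x-axis; with |SL| = 23.9, L = S + 23.9·(cos -17.6°, sin -17.6°) = (39.0, -45.5). SL is perpendicular to LA; with |LA| = 9.8 on the left of SL, A = L + 9.8·(0.302, 0.953) = (42.0, -36.2). Then |ZA| = |A − Z| = 55.4.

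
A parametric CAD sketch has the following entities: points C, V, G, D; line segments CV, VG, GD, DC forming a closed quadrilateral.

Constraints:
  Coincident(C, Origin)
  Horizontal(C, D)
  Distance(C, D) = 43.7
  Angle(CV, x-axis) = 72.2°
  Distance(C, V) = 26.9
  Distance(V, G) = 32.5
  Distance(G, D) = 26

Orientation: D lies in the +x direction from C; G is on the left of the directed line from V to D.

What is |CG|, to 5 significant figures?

48.223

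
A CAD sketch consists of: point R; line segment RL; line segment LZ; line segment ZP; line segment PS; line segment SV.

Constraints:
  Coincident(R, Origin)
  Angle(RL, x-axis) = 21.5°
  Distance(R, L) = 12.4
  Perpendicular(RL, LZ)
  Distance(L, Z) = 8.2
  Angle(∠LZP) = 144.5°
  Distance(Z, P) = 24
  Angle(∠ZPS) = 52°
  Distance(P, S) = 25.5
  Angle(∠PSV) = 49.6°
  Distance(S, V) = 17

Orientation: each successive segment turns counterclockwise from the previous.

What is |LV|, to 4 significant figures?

11.63

∠ZPS = 52.0° gives PS at -85.00° from the x-axis; with |PS| = 25.5, S = (-9.374, -0.1576). ∠PSV = 49.6° gives SV at 45.40° from the x-axis; with |SV| = 17.0, V = (2.563, 11.95). Then |LV| = |V − L| = 11.63.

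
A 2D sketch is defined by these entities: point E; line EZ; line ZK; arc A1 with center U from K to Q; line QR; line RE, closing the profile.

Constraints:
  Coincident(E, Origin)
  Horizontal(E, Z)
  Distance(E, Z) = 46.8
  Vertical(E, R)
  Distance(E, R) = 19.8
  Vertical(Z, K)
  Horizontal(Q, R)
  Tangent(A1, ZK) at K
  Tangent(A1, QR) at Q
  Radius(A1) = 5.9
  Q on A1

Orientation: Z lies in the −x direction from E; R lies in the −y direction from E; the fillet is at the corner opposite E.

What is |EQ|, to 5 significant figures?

45.441

E is at the origin; EZ is horizontal with |EZ| = 46.8 and Z on the −x side, so Z = (-46.800, 0.0000). ER is vertical with |ER| = 19.8 and R on the −y side, so R = (0.0000, -19.800). The virtual corner opposite E is at (-46.800, -19.800). A1 meets ZK tangentially, so UK is at right angles to ZK and tangency of A1 to QR means the radius UQ is perpendicular to QR, with radius 5.9, so the center U sits 5.9 in from both sides at U = (-40.900, -13.900). That places the tangent points at K = (-46.800, -13.900) on ZK and Q = (-40.900, -19.800) on QR. Then |EQ| = |Q − E| = 45.441.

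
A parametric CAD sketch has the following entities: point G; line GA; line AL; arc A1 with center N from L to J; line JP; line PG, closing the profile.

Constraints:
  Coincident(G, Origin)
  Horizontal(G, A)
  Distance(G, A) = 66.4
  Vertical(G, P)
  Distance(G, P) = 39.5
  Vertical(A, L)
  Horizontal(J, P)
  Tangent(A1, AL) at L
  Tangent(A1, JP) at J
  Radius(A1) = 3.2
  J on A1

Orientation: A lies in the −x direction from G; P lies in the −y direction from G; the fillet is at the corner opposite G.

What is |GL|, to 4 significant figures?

75.67

The virtual corner opposite G is at (-66.40, -39.50). Since A1 is tangent to AL there, NL ⟂ AL and since A1 is tangent to JP there, NJ ⟂ JP, with radius 3.2, so the center N sits 3.2 in from both sides at N = (-63.20, -36.30). That places the tangent points at L = (-66.40, -36.30) on AL and J = (-63.20, -39.50) on JP. Then |GL| = |L − G| = 75.67.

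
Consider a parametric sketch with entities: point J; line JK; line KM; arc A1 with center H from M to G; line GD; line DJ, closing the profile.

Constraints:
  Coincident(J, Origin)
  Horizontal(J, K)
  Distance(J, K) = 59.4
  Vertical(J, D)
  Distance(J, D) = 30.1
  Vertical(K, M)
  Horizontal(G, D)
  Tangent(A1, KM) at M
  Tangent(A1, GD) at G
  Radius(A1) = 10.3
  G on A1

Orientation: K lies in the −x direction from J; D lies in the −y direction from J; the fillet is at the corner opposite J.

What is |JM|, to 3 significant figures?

62.6

J is at the origin; J and K share the same y with |JK| = 59.4 and K on the −x side, so K = (-59.4, 0.00). J and D share the same x with |JD| = 30.1 and D on the −y side, so D = (0.00, -30.1). The virtual corner opposite J is at (-59.4, -30.1). The tangent condition forces HM to be normal to KM and tangency of A1 to GD means the radius HG is perpendicular to GD, with radius 10.3, so the center H sits 10.3 in from both sides at H = (-49.1, -19.8). That places the tangent points at M = (-59.4, -19.8) on KM and G = (-49.1, -30.1) on GD. Then |JM| = |M − J| = 62.6.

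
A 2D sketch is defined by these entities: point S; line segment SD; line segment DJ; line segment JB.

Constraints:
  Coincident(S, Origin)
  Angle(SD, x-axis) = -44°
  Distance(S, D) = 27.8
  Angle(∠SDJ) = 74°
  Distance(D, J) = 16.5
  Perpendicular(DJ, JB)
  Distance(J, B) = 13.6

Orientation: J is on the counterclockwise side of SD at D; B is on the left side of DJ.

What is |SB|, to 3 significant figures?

15.8

∠SDJ = 74.0°, so DJ runs at -44.0° + (180° − 74.0°) = 62.0° from the x-axis; with |DJ| = 16.5, J = D + 16.5·(cos 62.0°, sin 62.0°) = (27.7, -4.74). DJ ⟂ JB; with |JB| = 13.6 on the left of DJ, B = J + 13.6·(-0.883, 0.469) = (15.7, 1.64). Then |SB| = |B − S| = 15.8.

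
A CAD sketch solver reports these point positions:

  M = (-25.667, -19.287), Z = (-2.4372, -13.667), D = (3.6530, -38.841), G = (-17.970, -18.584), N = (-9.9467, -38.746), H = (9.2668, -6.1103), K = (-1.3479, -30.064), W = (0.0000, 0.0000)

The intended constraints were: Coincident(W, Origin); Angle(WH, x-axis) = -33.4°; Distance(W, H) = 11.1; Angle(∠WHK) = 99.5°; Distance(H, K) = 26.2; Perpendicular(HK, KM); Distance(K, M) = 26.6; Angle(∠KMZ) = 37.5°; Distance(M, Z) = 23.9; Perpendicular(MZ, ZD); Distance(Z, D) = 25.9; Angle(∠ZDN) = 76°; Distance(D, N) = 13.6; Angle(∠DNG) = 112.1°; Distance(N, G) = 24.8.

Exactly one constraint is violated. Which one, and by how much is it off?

Distance(N, G) = 24.8 — off by 3.10.

W = (0.00, 0.00) ✓; WH at -33.40° ✓; |WH| = 11.10 ✓; ∠WHK = 99.50° ✓; |HK| = 26.20 ✓; ∠(HK, KM) = 90.00° ✓; |KM| = 26.60 ✓; ∠KMZ = 37.50° ✓; |MZ| = 23.90 ✓; ∠(MZ, ZD) = 90.00° ✓; |ZD| = 25.90 ✓; ∠ZDN = 76.00° ✓; |DN| = 13.60 ✓; ∠DNG = 112.1° ✓; |NG| = 21.70 ✗.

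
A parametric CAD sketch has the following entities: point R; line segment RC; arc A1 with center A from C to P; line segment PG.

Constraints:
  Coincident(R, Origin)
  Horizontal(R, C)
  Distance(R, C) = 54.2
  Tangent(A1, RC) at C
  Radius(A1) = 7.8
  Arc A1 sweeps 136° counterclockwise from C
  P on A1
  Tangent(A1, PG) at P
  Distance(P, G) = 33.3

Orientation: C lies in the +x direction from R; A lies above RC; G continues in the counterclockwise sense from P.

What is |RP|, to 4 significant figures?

61.11

R is at the origin; RC is horizontal with |RC| = 54.2 and C on the +x side, so C = (54.20, 0.000). A1 meets RC tangentially, so AC is at right angles to RC, so A = C + (0, 7.8) = (54.20, 7.800). On A1, C sits at bearing -90° from A; a 136° counterclockwise sweep puts P at bearing 46°, so P = A + 7.8·(cos 46°, sin 46°) = (59.62, 13.41). Then |RP| = |P − R| = 61.11.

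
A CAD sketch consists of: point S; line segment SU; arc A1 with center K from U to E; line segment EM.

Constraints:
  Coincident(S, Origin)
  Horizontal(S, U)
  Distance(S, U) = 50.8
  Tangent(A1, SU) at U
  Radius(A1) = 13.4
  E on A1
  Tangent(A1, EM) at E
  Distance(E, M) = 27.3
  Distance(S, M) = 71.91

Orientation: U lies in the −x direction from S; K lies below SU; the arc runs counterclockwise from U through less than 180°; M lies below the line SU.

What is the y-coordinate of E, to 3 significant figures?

-16.5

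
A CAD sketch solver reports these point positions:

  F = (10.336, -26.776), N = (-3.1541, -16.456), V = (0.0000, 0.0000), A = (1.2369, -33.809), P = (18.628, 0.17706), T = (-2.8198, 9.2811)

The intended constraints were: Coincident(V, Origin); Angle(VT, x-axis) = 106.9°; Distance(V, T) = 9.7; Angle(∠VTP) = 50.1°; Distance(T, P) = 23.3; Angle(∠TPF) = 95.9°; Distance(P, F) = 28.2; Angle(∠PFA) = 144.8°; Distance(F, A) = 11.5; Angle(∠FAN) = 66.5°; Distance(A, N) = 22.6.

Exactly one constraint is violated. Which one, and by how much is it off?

Distance(A, N) = 22.6 — off by 4.70.

V = (0.00, 0.00) ✓; VT at 106.9° ✓; |VT| = 9.700 ✓; ∠VTP = 50.10° ✓; |TP| = 23.30 ✓; ∠TPF = 95.90° ✓; |PF| = 28.20 ✓; ∠PFA = 144.8° ✓; |FA| = 11.50 ✓; ∠FAN = 66.50° ✓; |AN| = 17.90 ✗.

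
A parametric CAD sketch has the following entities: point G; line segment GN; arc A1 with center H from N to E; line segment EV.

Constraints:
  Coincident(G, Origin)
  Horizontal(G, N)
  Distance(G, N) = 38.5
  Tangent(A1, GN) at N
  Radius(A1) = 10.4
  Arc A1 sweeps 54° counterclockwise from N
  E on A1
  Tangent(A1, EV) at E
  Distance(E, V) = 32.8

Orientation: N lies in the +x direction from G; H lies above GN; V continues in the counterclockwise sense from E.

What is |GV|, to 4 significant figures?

73.02

G is at the origin; GN is horizontal with |GN| = 38.5 and N on the +x side, so N = (38.50, 0.000). A1 meets GN tangentially, so HN is at right angles to GN, so H = N + (0, 10.4) = (38.50, 10.40). On A1, N sits at bearing -90° from H; a 54° counterclockwise sweep puts E at bearing -36°, so E = H + 10.4·(cos -36°, sin -36°) = (46.91, 4.287). The tangent condition forces HE to be normal to EV, so EV runs along (−sin -36°, cos -36°); with |EV| = 32.8, V = (66.19, 30.82). Then |GV| = |V − G| = 73.02.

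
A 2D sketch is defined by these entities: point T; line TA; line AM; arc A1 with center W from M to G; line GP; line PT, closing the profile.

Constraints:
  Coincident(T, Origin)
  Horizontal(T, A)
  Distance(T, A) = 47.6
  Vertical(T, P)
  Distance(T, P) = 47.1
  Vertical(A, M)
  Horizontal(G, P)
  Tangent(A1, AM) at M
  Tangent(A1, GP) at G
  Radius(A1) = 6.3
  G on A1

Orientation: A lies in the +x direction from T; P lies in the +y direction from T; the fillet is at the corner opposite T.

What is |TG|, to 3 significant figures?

62.6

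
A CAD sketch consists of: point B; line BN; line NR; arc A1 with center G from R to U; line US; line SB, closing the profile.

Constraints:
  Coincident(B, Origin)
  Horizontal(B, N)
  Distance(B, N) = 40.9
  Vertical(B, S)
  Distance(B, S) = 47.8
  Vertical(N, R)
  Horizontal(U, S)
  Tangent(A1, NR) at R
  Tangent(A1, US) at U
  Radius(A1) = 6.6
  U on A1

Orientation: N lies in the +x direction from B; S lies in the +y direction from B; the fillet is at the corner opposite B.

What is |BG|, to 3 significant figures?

53.6

B is at the origin; B and N share the same y with |BN| = 40.9 and N on the +x side, so N = (40.9, 0.00). BS is vertical with |BS| = 47.8 and S on the +y side, so S = (0.00, 47.8). The virtual corner opposite B is at (40.9, 47.8). Since A1 is tangent to NR there, GR ⟂ NR and the tangent condition forces GU to be normal to US, with radius 6.6, so the center G sits 6.6 in from both sides at G = (34.3, 41.2). Then |BG| = |G − B| = 53.6.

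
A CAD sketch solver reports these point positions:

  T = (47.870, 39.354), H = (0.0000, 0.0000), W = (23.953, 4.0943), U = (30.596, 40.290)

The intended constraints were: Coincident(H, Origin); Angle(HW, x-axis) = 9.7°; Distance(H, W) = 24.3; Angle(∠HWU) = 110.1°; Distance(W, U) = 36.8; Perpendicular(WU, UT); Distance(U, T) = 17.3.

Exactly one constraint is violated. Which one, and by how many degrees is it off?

Perpendicular(WU, UT) — off by 7.30°.

H = (0.00, 0.00) ✓; HW at 9.700° ✓; |HW| = 24.30 ✓; ∠HWU = 110.1° ✓; |WU| = 36.80 ✓; ∠(WU, UT) = 82.70° ✗; |UT| = 17.30 ✓.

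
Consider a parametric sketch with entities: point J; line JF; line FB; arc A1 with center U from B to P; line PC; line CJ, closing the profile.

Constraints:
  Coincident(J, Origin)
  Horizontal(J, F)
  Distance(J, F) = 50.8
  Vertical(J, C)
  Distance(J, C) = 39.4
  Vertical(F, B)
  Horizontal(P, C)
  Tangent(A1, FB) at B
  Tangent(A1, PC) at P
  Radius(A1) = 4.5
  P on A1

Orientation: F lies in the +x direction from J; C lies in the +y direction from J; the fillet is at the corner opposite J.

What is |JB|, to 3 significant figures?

61.6

J is at the origin; JF is horizontal with |JF| = 50.8 and F on the +x side, so F = (50.8, 0.00). JC is vertical with |JC| = 39.4 and C on the +y side, so C = (0.00, 39.4). The virtual corner opposite J is at (50.8, 39.4). Tangency of A1 to FB means the radius UB is perpendicular to FB and tangency of A1 to PC means the radius UP is perpendicular to PC, with radius 4.5, so the center U sits 4.5 in from both sides at U = (46.3, 34.9). That places the tangent points at B = (50.8, 34.9) on FB and P = (46.3, 39.4) on PC. Then |JB| = |B − J| = 61.6.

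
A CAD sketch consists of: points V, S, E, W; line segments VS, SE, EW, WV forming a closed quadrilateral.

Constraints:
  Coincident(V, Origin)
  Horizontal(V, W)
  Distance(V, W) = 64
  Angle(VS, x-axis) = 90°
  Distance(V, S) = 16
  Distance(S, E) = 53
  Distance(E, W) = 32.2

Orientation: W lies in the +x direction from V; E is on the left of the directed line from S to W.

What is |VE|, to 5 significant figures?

59.152

V is at the origin; VW is horizontal with |VW| = 64.0 and W in +x, so W = (64.0, 0). VS runs at 90.0° with |VS| = 16.0, so S = (9.7972e-16, 16.000). E is determined by |SE| = 53.0 and |EW| = 32.2 together: it lies at the intersection of circle(S, 53.0) and circle(W, 32.2). With |SW| = 65.970, the foot of the radical line on SW is 46.416 from S and the perpendicular offset is √(53.0² − 46.416²) = 25.583. Taking the left-of-SW solution: E = (51.235, 29.562).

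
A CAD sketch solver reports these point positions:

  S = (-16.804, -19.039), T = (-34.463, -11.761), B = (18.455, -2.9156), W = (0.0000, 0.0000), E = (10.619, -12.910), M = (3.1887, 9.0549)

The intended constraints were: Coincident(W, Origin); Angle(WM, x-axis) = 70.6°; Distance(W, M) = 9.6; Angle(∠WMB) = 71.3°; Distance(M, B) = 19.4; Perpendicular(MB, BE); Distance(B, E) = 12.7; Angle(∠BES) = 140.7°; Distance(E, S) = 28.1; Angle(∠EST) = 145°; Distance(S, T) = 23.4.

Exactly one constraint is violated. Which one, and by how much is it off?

Distance(S, T) = 23.4 — off by 4.30.

W = (0.00, 0.00) ✓; WM at 70.60° ✓; |WM| = 9.600 ✓; ∠WMB = 71.30° ✓; |MB| = 19.40 ✓; ∠(MB, BE) = 90.00° ✓; |BE| = 12.70 ✓; ∠BES = 140.7° ✓; |ES| = 28.10 ✓; ∠EST = 145.0° ✓; |ST| = 19.10 ✗.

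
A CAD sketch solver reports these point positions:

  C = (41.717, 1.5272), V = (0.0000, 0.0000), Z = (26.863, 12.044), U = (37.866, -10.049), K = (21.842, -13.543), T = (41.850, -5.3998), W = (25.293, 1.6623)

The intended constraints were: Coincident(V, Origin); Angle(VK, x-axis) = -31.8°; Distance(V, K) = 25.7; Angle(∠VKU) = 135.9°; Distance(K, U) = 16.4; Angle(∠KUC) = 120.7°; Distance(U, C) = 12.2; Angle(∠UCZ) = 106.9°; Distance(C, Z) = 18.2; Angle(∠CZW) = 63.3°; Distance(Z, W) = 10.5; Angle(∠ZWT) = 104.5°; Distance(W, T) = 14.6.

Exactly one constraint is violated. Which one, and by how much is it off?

Distance(W, T) = 14.6 — off by 3.40.

V = (0.00, 0.00) ✓; VK at -31.80° ✓; |VK| = 25.70 ✓; ∠VKU = 135.9° ✓; |KU| = 16.40 ✓; ∠KUC = 120.7° ✓; |UC| = 12.20 ✓; ∠UCZ = 106.9° ✓; |CZ| = 18.20 ✓; ∠CZW = 63.30° ✓; |ZW| = 10.50 ✓; ∠ZWT = 104.5° ✓; |WT| = 18.00 ✗.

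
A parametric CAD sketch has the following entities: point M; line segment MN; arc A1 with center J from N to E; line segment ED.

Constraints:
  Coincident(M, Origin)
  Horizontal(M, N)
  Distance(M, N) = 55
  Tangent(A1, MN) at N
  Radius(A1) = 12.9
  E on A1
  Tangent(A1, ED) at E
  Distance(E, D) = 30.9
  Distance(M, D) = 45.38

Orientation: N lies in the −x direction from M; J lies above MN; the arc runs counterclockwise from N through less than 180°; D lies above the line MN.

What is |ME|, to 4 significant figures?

44.08

Checks: |MN| = 55.00 ✓; |JE| = 12.90 ✓; ∠(JE, ED) = 90.00° ✓; |ED| = 30.90 ✓; |MD| = 45.38 ✓.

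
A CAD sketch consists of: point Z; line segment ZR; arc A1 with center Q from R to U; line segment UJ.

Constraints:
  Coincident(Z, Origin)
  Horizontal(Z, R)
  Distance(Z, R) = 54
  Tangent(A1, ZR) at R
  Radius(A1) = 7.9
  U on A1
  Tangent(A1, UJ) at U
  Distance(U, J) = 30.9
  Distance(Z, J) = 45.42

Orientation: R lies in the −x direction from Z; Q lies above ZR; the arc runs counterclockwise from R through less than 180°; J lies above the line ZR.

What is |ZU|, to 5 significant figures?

47.195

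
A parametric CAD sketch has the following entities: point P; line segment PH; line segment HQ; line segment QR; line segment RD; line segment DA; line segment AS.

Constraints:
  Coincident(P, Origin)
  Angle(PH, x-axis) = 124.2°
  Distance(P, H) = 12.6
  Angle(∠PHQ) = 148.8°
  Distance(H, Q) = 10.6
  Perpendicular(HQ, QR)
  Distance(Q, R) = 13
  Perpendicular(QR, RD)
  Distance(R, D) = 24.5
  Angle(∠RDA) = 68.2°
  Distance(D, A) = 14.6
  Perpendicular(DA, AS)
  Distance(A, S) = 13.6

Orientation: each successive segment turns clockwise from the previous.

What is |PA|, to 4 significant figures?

7.447

P is at the origin; PH runs at 124.2° with length 12.6, so H = (-7.082, 10.42). ∠PHQ = 148.8° gives HQ at 93.00° from the x-axis; with |HQ| = 10.6, Q = (-7.637, 21.01). HQ ⟂ QR, so QR runs at 3.000°; with |QR| = 13.0, R = (5.345, 21.69). QR ⟂ RD, so RD runs at -87.00°; with |RD| = 24.5, D = (6.627, -2.779). ∠RDA = 68.2° gives DA at 161.2° from the x-axis; with |DA| = 14.6, A = (-7.194, 1.926). Then |PA| = |A − P| = 7.447.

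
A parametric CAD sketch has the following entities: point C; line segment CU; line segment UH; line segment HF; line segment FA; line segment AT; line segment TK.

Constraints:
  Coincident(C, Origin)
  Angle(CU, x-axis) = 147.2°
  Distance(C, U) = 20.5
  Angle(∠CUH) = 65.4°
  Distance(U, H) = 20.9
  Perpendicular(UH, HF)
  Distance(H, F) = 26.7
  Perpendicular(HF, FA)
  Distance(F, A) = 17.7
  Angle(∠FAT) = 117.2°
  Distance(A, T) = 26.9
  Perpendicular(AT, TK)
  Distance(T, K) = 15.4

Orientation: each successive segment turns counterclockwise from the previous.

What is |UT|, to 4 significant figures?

9.510

HF is perpendicular to FA, so FA runs at 81.80°; with |FA| = 17.7, A = (8.739, 4.130). ∠FAT = 117.2° gives AT at 144.6° from the x-axis; with |AT| = 26.9, T = (-13.19, 19.71). Then |UT| = |T − U| = 9.510.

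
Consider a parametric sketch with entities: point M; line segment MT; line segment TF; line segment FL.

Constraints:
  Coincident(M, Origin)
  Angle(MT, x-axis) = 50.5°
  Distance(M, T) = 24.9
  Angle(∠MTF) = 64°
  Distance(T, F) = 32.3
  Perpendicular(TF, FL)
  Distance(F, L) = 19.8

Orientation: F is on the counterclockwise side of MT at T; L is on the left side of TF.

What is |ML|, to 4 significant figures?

21.54

M is at the origin; MT runs at 50.5° with length 24.9, so T = 24.9·(cos 50.5°, sin 50.5°) = (15.84, 19.21). ∠MTF = 64.0°, so TF runs at 50.5° + (180° − 64.0°) = 166.5° from the x-axis; with |TF| = 32.3, F = T + 32.3·(cos 166.5°, sin 166.5°) = (-15.57, 26.75). The perpendicularity gives FL at right angles to TF; with |FL| = 19.8 on the left of TF, L = F + 19.8·(-0.2334, -0.9724) = (-20.19, 7.501). Then |ML| = |L − M| = 21.54.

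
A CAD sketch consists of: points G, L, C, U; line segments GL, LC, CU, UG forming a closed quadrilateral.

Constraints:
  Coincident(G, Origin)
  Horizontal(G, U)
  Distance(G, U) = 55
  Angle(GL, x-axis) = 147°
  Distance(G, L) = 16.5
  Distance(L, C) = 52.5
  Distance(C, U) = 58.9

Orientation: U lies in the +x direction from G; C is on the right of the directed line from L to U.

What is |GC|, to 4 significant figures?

39.12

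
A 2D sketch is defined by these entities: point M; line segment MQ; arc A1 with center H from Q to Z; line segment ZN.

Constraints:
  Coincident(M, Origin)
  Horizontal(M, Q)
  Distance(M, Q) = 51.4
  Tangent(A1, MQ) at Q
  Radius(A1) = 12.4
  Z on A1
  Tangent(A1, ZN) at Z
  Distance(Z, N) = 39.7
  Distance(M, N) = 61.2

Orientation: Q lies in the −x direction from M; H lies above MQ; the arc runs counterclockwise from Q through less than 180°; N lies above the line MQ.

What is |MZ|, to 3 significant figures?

40.6

Checks: |HZ| = 12.40 ✓; ∠(HZ, ZN) = 90.00° ✓; |ZN| = 39.70 ✓; |MN| = 61.20 ✓.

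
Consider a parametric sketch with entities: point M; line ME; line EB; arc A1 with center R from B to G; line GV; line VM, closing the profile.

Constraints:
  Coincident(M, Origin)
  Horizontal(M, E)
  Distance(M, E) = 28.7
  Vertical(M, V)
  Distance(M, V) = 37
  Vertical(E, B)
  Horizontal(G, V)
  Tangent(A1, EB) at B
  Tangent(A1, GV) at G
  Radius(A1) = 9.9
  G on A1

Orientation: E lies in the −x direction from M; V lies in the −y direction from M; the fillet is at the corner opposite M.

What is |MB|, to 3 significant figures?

39.5

M is at the origin; M and E share the same y with |ME| = 28.7 and E on the −x side, so E = (-28.7, 0.00). M and V share the same x with |MV| = 37.0 and V on the −y side, so V = (0.00, -37.0). The virtual corner opposite M is at (-28.7, -37.0). A1 meets EB tangentially, so RB is at right angles to EB and since A1 is tangent to GV there, RG ⟂ GV, with radius 9.9, so the center R sits 9.9 in from both sides at R = (-18.8, -27.1). That places the tangent points at B = (-28.7, -27.1) on EB and G = (-18.8, -37.0) on GV. Then |MB| = |B − M| = 39.5.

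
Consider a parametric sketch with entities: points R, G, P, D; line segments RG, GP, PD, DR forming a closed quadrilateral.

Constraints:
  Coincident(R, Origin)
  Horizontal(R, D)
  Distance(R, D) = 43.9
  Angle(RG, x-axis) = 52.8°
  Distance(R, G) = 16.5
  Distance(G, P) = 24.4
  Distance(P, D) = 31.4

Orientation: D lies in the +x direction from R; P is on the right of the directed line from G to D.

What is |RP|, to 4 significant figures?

18.05

Checks: |GP| = 24.40 ✓; |PD| = 31.40 ✓.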